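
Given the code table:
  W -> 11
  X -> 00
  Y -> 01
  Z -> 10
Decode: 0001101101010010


Decoding:
00 -> X
01 -> Y
10 -> Z
11 -> W
01 -> Y
01 -> Y
00 -> X
10 -> Z


Result: XYZWYYXZ


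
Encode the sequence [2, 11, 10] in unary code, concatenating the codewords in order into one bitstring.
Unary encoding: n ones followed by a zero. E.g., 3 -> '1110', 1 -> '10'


Encode each number as n ones followed by a terminating 0:
  2 -> 110 (3 bits)
  11 -> 111111111110 (12 bits)
  10 -> 11111111110 (11 bits)
Total length = 3 + 12 + 11 = 26 bits.

Unary([2, 11, 10]) = 11011111111111011111111110 (26 bits)


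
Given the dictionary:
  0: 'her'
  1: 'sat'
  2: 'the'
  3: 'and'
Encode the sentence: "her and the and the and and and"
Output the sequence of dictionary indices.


Look up each word in the dictionary:
  'her' -> 0
  'and' -> 3
  'the' -> 2
  'and' -> 3
  'the' -> 2
  'and' -> 3
  'and' -> 3
  'and' -> 3

Encoded: [0, 3, 2, 3, 2, 3, 3, 3]


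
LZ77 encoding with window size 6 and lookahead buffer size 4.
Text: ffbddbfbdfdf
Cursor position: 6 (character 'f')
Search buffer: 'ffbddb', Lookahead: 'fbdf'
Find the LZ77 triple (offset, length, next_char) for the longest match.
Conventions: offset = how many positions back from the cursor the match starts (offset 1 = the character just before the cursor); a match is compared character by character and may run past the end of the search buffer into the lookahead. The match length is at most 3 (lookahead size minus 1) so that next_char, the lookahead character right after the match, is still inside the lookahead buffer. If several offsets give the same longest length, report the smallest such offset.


Try each offset into the search buffer:
  offset=1 (pos 5, char 'b'): match length 0
  offset=2 (pos 4, char 'd'): match length 0
  offset=3 (pos 3, char 'd'): match length 0
  offset=4 (pos 2, char 'b'): match length 0
  offset=5 (pos 1, char 'f'): match length 3
  offset=6 (pos 0, char 'f'): match length 1
Longest match has length 3 at offset 5.
next_char = character at position 6 + 3 = 9 -> 'f'

Best match: offset=5, length=3 (matching 'fbd' starting at position 1)
LZ77 triple: (5, 3, 'f')


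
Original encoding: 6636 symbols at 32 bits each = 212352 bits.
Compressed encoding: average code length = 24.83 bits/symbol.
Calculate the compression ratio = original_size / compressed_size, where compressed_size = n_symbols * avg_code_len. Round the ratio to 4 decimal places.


original_size = n_symbols * orig_bits = 6636 * 32 = 212352 bits
compressed_size = n_symbols * avg_code_len = 6636 * 24.83 = 164771.88 bits
ratio = original_size / compressed_size = 212352 / 164771.88 = 1.2888

Compression ratio = 1.2888


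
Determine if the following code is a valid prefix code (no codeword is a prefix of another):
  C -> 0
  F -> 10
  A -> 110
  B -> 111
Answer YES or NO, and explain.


Checking each pair (does one codeword prefix another?):
  C='0' vs F='10': no prefix
  C='0' vs A='110': no prefix
  C='0' vs B='111': no prefix
  F='10' vs C='0': no prefix
  F='10' vs A='110': no prefix
  F='10' vs B='111': no prefix
  A='110' vs C='0': no prefix
  A='110' vs F='10': no prefix
  A='110' vs B='111': no prefix
  B='111' vs C='0': no prefix
  B='111' vs F='10': no prefix
  B='111' vs A='110': no prefix
No violation found over all pairs.

YES -- this is a valid prefix code. No codeword is a prefix of any other codeword.


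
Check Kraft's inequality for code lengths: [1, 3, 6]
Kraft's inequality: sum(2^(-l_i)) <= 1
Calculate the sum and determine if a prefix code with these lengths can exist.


Sum = 2^(-1) + 2^(-3) + 2^(-6)
    = 0.5 + 0.125 + 0.015625
    = 41/64 = 0.640625
Since 0.640625 <= 1, Kraft's inequality IS satisfied.
A prefix code with these lengths CAN exist.

Kraft sum = 0.640625. Satisfied.


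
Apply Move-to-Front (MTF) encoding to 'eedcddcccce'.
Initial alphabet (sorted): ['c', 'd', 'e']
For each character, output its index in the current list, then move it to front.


MTF encoding:
'e': index 2 in ['c', 'd', 'e'] -> ['e', 'c', 'd']
'e': index 0 in ['e', 'c', 'd'] -> ['e', 'c', 'd']
'd': index 2 in ['e', 'c', 'd'] -> ['d', 'e', 'c']
'c': index 2 in ['d', 'e', 'c'] -> ['c', 'd', 'e']
'd': index 1 in ['c', 'd', 'e'] -> ['d', 'c', 'e']
'd': index 0 in ['d', 'c', 'e'] -> ['d', 'c', 'e']
'c': index 1 in ['d', 'c', 'e'] -> ['c', 'd', 'e']
'c': index 0 in ['c', 'd', 'e'] -> ['c', 'd', 'e']
'c': index 0 in ['c', 'd', 'e'] -> ['c', 'd', 'e']
'c': index 0 in ['c', 'd', 'e'] -> ['c', 'd', 'e']
'e': index 2 in ['c', 'd', 'e'] -> ['e', 'c', 'd']


Output: [2, 0, 2, 2, 1, 0, 1, 0, 0, 0, 2]


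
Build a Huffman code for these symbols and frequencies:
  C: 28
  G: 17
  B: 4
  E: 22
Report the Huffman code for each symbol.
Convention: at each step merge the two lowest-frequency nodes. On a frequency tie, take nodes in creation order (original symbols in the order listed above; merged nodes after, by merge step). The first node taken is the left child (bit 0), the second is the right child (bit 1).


Huffman tree construction:
Step 1: Merge B(4) + G(17) = 21
Step 2: Merge (B+G)(21) + E(22) = 43
Step 3: Merge C(28) + ((B+G)+E)(43) = 71
Read each symbol's code off the tree from the root (left child = 0, right child = 1).

Codes:
  C: 0 (length 1)
  G: 101 (length 3)
  B: 100 (length 3)
  E: 11 (length 2)
Average code length: 135/71 = 1.9014 bits/symbol


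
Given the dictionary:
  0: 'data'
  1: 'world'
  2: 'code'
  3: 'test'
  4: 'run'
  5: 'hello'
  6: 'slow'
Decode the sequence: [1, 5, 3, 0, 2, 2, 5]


Look up each index in the dictionary:
  1 -> 'world'
  5 -> 'hello'
  3 -> 'test'
  0 -> 'data'
  2 -> 'code'
  2 -> 'code'
  5 -> 'hello'

Decoded: "world hello test data code code hello"


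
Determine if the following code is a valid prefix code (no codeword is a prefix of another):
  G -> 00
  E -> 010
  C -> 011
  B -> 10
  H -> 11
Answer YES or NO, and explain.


Checking each pair (does one codeword prefix another?):
  G='00' vs E='010': no prefix
  G='00' vs C='011': no prefix
  G='00' vs B='10': no prefix
  G='00' vs H='11': no prefix
  E='010' vs G='00': no prefix
  E='010' vs C='011': no prefix
  E='010' vs B='10': no prefix
  E='010' vs H='11': no prefix
  C='011' vs G='00': no prefix
  C='011' vs E='010': no prefix
  C='011' vs B='10': no prefix
  C='011' vs H='11': no prefix
  B='10' vs G='00': no prefix
  B='10' vs E='010': no prefix
  B='10' vs C='011': no prefix
  B='10' vs H='11': no prefix
  H='11' vs G='00': no prefix
  H='11' vs E='010': no prefix
  H='11' vs C='011': no prefix
  H='11' vs B='10': no prefix
No violation found over all pairs.

YES -- this is a valid prefix code. No codeword is a prefix of any other codeword.


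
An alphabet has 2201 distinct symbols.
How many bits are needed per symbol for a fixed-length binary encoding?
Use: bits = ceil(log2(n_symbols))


log2(2201) = 11.1039
Bracket: 2^11 = 2048 < 2201 <= 2^12 = 4096
So ceil(log2(2201)) = 12

bits = ceil(log2(2201)) = ceil(11.1039) = 12 bits


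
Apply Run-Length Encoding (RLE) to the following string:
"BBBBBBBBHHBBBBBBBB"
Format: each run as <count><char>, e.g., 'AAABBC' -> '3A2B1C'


Scanning runs left to right:
  i=0: run of 'B' x 8 -> '8B'
  i=8: run of 'H' x 2 -> '2H'
  i=10: run of 'B' x 8 -> '8B'

RLE = 8B2H8B


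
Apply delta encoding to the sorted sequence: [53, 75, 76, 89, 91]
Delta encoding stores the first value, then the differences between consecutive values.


First value: 53
Deltas:
  75 - 53 = 22
  76 - 75 = 1
  89 - 76 = 13
  91 - 89 = 2


Delta encoded: [53, 22, 1, 13, 2]


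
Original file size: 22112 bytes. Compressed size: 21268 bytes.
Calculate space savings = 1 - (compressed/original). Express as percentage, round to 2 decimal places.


ratio = compressed/original = 21268/22112 = 0.961831
savings = 1 - ratio = 1 - 0.961831 = 0.038169
as a percentage: 0.038169 * 100 = 3.82%

Space savings = 1 - 21268/22112 = 3.82%


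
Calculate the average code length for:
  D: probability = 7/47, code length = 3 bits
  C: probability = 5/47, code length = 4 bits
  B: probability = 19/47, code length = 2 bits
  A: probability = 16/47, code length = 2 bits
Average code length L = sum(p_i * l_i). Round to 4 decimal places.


Weighted contributions p_i * l_i:
  D: (7/47) * 3 = 21/47
  C: (5/47) * 4 = 20/47
  B: (19/47) * 2 = 38/47
  A: (16/47) * 2 = 32/47
Sum = (21 + 20 + 38 + 32)/47 = 111/47

L = 111/47 = 2.3617 bits/symbol


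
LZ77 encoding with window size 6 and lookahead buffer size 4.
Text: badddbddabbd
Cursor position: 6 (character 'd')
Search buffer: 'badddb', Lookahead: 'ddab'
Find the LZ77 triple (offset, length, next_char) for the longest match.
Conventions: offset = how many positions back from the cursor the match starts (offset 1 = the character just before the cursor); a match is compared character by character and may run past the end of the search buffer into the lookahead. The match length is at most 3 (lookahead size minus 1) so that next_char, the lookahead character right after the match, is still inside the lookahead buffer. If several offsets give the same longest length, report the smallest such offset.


Try each offset into the search buffer:
  offset=1 (pos 5, char 'b'): match length 0
  offset=2 (pos 4, char 'd'): match length 1
  offset=3 (pos 3, char 'd'): match length 2
  offset=4 (pos 2, char 'd'): match length 2
  offset=5 (pos 1, char 'a'): match length 0
  offset=6 (pos 0, char 'b'): match length 0
Longest match has length 2, found at offsets 3, 4; take the smallest, offset 3.
next_char = character at position 6 + 2 = 8 -> 'a'

Best match: offset=3, length=2 (matching 'dd' starting at position 3)
LZ77 triple: (3, 2, 'a')


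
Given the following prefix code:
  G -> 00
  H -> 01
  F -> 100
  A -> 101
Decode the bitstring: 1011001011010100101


Decoding step by step:
Bits 101 -> A
Bits 100 -> F
Bits 101 -> A
Bits 101 -> A
Bits 01 -> H
Bits 00 -> G
Bits 101 -> A


Decoded message: AFAAHGA


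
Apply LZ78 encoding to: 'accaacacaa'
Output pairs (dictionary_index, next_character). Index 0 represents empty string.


LZ78 encoding steps:
Dictionary: {0: ''}
Step 1: w='' (idx 0), next='a' -> output (0, 'a'), add 'a' as idx 1
Step 2: w='' (idx 0), next='c' -> output (0, 'c'), add 'c' as idx 2
Step 3: w='c' (idx 2), next='a' -> output (2, 'a'), add 'ca' as idx 3
Step 4: w='a' (idx 1), next='c' -> output (1, 'c'), add 'ac' as idx 4
Step 5: w='ac' (idx 4), next='a' -> output (4, 'a'), add 'aca' as idx 5
Step 6: w='a' (idx 1), end of input -> output (1, '')


Encoded: [(0, 'a'), (0, 'c'), (2, 'a'), (1, 'c'), (4, 'a'), (1, '')]


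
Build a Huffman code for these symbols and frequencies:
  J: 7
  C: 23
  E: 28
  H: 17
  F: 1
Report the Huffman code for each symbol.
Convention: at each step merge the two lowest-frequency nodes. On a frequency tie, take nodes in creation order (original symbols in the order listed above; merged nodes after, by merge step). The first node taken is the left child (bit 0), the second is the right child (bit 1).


Huffman tree construction:
Step 1: Merge F(1) + J(7) = 8
Step 2: Merge (F+J)(8) + H(17) = 25
Step 3: Merge C(23) + ((F+J)+H)(25) = 48
Step 4: Merge E(28) + (C+((F+J)+H))(48) = 76
Read each symbol's code off the tree from the root (left child = 0, right child = 1).

Codes:
  J: 1101 (length 4)
  C: 10 (length 2)
  E: 0 (length 1)
  H: 111 (length 3)
  F: 1100 (length 4)
Average code length: 157/76 = 2.0658 bits/symbol


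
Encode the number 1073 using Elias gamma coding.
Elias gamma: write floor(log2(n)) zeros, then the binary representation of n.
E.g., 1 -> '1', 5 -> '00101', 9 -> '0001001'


num_bits = floor(log2(1073)) + 1 = 11
leading_zeros = num_bits - 1 = 10
binary(1073) = 10000110001

Elias gamma(1073) = '0000000000' + '10000110001' = 000000000010000110001 (21 bits)


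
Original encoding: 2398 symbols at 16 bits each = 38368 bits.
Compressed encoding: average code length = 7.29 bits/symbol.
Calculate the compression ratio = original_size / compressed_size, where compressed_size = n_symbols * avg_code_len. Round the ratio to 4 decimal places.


original_size = n_symbols * orig_bits = 2398 * 16 = 38368 bits
compressed_size = n_symbols * avg_code_len = 2398 * 7.29 = 17481.42 bits
ratio = original_size / compressed_size = 38368 / 17481.42 = 2.1948

Compression ratio = 2.1948


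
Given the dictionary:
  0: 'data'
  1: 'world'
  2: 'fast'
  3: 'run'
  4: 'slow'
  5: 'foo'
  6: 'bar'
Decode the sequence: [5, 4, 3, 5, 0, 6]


Look up each index in the dictionary:
  5 -> 'foo'
  4 -> 'slow'
  3 -> 'run'
  5 -> 'foo'
  0 -> 'data'
  6 -> 'bar'

Decoded: "foo slow run foo data bar"


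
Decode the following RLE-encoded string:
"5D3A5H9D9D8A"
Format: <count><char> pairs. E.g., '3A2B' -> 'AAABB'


Expanding each <count><char> pair:
  5D -> 'DDDDD'
  3A -> 'AAA'
  5H -> 'HHHHH'
  9D -> 'DDDDDDDDD'
  9D -> 'DDDDDDDDD'
  8A -> 'AAAAAAAA'

Decoded = DDDDDAAAHHHHHDDDDDDDDDDDDDDDDDDAAAAAAAA


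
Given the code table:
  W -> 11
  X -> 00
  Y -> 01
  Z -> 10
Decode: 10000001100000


Decoding:
10 -> Z
00 -> X
00 -> X
01 -> Y
10 -> Z
00 -> X
00 -> X


Result: ZXXYZXX


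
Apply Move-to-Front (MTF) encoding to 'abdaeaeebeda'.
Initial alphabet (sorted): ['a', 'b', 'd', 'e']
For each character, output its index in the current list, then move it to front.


MTF encoding:
'a': index 0 in ['a', 'b', 'd', 'e'] -> ['a', 'b', 'd', 'e']
'b': index 1 in ['a', 'b', 'd', 'e'] -> ['b', 'a', 'd', 'e']
'd': index 2 in ['b', 'a', 'd', 'e'] -> ['d', 'b', 'a', 'e']
'a': index 2 in ['d', 'b', 'a', 'e'] -> ['a', 'd', 'b', 'e']
'e': index 3 in ['a', 'd', 'b', 'e'] -> ['e', 'a', 'd', 'b']
'a': index 1 in ['e', 'a', 'd', 'b'] -> ['a', 'e', 'd', 'b']
'e': index 1 in ['a', 'e', 'd', 'b'] -> ['e', 'a', 'd', 'b']
'e': index 0 in ['e', 'a', 'd', 'b'] -> ['e', 'a', 'd', 'b']
'b': index 3 in ['e', 'a', 'd', 'b'] -> ['b', 'e', 'a', 'd']
'e': index 1 in ['b', 'e', 'a', 'd'] -> ['e', 'b', 'a', 'd']
'd': index 3 in ['e', 'b', 'a', 'd'] -> ['d', 'e', 'b', 'a']
'a': index 3 in ['d', 'e', 'b', 'a'] -> ['a', 'd', 'e', 'b']


Output: [0, 1, 2, 2, 3, 1, 1, 0, 3, 1, 3, 3]


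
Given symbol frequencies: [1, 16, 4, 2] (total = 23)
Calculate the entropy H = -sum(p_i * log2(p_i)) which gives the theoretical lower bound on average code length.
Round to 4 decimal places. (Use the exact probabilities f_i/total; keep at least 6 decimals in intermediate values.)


Per-symbol terms -p_i * log2(p_i) with p_i = f_i/23:
  p = 1/23 = 0.043478: log2(p) = -4.523562, -p*log2(p) = 0.196677
  p = 16/23 = 0.695652: log2(p) = -0.523562, -p*log2(p) = 0.364217
  p = 4/23 = 0.173913: log2(p) = -2.523562, -p*log2(p) = 0.438880
  p = 2/23 = 0.086957: log2(p) = -3.523562, -p*log2(p) = 0.306397
H = 0.196677 + 0.364217 + 0.438880 + 0.306397 = 1.306171

H = 1.3062 bits/symbol


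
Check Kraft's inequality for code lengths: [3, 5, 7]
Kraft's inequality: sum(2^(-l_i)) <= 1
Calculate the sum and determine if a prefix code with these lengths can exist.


Sum = 2^(-3) + 2^(-5) + 2^(-7)
    = 0.125 + 0.03125 + 0.0078125
    = 21/128 = 0.1640625
Since 0.1640625 <= 1, Kraft's inequality IS satisfied.
A prefix code with these lengths CAN exist.

Kraft sum = 0.1640625. Satisfied.


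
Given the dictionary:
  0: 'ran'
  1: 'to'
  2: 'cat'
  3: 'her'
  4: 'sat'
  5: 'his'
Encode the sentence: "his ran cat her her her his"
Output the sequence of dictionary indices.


Look up each word in the dictionary:
  'his' -> 5
  'ran' -> 0
  'cat' -> 2
  'her' -> 3
  'her' -> 3
  'her' -> 3
  'his' -> 5

Encoded: [5, 0, 2, 3, 3, 3, 5]


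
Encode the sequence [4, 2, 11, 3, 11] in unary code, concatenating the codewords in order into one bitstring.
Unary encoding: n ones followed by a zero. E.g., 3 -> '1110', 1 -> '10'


Encode each number as n ones followed by a terminating 0:
  4 -> 11110 (5 bits)
  2 -> 110 (3 bits)
  11 -> 111111111110 (12 bits)
  3 -> 1110 (4 bits)
  11 -> 111111111110 (12 bits)
Total length = 5 + 3 + 12 + 4 + 12 = 36 bits.

Unary([4, 2, 11, 3, 11]) = 111101101111111111101110111111111110 (36 bits)


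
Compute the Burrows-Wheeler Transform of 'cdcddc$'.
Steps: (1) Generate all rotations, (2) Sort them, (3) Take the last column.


Rotations (sorted):
  0: $cdcddc -> last char: c
  1: c$cdcdd -> last char: d
  2: cdcddc$ -> last char: $
  3: cddc$cd -> last char: d
  4: dc$cdcd -> last char: d
  5: dcddc$c -> last char: c
  6: ddc$cdc -> last char: c


BWT = cd$ddcc


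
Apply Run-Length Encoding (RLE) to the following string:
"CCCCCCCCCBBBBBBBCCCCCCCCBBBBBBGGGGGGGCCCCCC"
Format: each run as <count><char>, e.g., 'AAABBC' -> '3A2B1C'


Scanning runs left to right:
  i=0: run of 'C' x 9 -> '9C'
  i=9: run of 'B' x 7 -> '7B'
  i=16: run of 'C' x 8 -> '8C'
  i=24: run of 'B' x 6 -> '6B'
  i=30: run of 'G' x 7 -> '7G'
  i=37: run of 'C' x 6 -> '6C'

RLE = 9C7B8C6B7G6C


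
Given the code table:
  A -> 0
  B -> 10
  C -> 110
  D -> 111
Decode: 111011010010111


Decoding:
111 -> D
0 -> A
110 -> C
10 -> B
0 -> A
10 -> B
111 -> D


Result: DACBABD


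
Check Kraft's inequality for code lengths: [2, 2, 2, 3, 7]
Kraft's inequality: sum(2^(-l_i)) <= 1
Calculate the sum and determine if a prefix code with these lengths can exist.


Sum = 2^(-2) + 2^(-2) + 2^(-2) + 2^(-3) + 2^(-7)
    = 0.25 + 0.25 + 0.25 + 0.125 + 0.0078125
    = 113/128 = 0.8828125
Since 0.8828125 <= 1, Kraft's inequality IS satisfied.
A prefix code with these lengths CAN exist.

Kraft sum = 0.8828125. Satisfied.


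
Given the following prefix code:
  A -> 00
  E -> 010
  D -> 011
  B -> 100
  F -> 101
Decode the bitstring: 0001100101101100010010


Decoding step by step:
Bits 00 -> A
Bits 011 -> D
Bits 00 -> A
Bits 101 -> F
Bits 101 -> F
Bits 100 -> B
Bits 010 -> E
Bits 010 -> E


Decoded message: ADAFFBEE


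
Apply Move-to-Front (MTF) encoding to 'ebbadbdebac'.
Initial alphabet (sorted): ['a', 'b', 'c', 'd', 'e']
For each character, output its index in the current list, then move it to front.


MTF encoding:
'e': index 4 in ['a', 'b', 'c', 'd', 'e'] -> ['e', 'a', 'b', 'c', 'd']
'b': index 2 in ['e', 'a', 'b', 'c', 'd'] -> ['b', 'e', 'a', 'c', 'd']
'b': index 0 in ['b', 'e', 'a', 'c', 'd'] -> ['b', 'e', 'a', 'c', 'd']
'a': index 2 in ['b', 'e', 'a', 'c', 'd'] -> ['a', 'b', 'e', 'c', 'd']
'd': index 4 in ['a', 'b', 'e', 'c', 'd'] -> ['d', 'a', 'b', 'e', 'c']
'b': index 2 in ['d', 'a', 'b', 'e', 'c'] -> ['b', 'd', 'a', 'e', 'c']
'd': index 1 in ['b', 'd', 'a', 'e', 'c'] -> ['d', 'b', 'a', 'e', 'c']
'e': index 3 in ['d', 'b', 'a', 'e', 'c'] -> ['e', 'd', 'b', 'a', 'c']
'b': index 2 in ['e', 'd', 'b', 'a', 'c'] -> ['b', 'e', 'd', 'a', 'c']
'a': index 3 in ['b', 'e', 'd', 'a', 'c'] -> ['a', 'b', 'e', 'd', 'c']
'c': index 4 in ['a', 'b', 'e', 'd', 'c'] -> ['c', 'a', 'b', 'e', 'd']


Output: [4, 2, 0, 2, 4, 2, 1, 3, 2, 3, 4]


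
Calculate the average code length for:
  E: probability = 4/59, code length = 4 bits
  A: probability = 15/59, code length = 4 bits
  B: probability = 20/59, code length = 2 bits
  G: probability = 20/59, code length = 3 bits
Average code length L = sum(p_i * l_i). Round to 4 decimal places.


Weighted contributions p_i * l_i:
  E: (4/59) * 4 = 16/59
  A: (15/59) * 4 = 60/59
  B: (20/59) * 2 = 40/59
  G: (20/59) * 3 = 60/59
Sum = (16 + 60 + 40 + 60)/59 = 176/59

L = 176/59 = 2.9831 bits/symbol


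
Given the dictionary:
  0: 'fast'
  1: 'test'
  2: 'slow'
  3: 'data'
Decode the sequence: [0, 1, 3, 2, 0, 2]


Look up each index in the dictionary:
  0 -> 'fast'
  1 -> 'test'
  3 -> 'data'
  2 -> 'slow'
  0 -> 'fast'
  2 -> 'slow'

Decoded: "fast test data slow fast slow"


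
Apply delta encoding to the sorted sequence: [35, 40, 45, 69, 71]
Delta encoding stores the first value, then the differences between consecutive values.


First value: 35
Deltas:
  40 - 35 = 5
  45 - 40 = 5
  69 - 45 = 24
  71 - 69 = 2


Delta encoded: [35, 5, 5, 24, 2]


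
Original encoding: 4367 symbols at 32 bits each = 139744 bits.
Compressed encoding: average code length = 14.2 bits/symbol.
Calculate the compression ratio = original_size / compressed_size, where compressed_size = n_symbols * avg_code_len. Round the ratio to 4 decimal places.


original_size = n_symbols * orig_bits = 4367 * 32 = 139744 bits
compressed_size = n_symbols * avg_code_len = 4367 * 14.2 = 62011.4 bits
ratio = original_size / compressed_size = 139744 / 62011.4 = 2.2535

Compression ratio = 2.2535


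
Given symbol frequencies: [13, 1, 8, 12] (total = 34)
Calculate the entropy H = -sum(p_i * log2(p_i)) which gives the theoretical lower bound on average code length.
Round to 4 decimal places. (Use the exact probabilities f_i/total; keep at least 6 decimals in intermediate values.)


Per-symbol terms -p_i * log2(p_i) with p_i = f_i/34:
  p = 13/34 = 0.382353: log2(p) = -1.387023, -p*log2(p) = 0.530332
  p = 1/34 = 0.029412: log2(p) = -5.087463, -p*log2(p) = 0.149631
  p = 8/34 = 0.235294: log2(p) = -2.087463, -p*log2(p) = 0.491168
  p = 12/34 = 0.352941: log2(p) = -1.502500, -p*log2(p) = 0.530294
H = 0.530332 + 0.149631 + 0.491168 + 0.530294 = 1.701425

H = 1.7014 bits/symbol


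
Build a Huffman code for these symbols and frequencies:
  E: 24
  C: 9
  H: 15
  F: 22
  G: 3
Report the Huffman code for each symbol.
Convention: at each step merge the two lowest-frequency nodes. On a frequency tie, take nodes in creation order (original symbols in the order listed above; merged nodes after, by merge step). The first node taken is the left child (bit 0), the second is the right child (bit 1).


Huffman tree construction:
Step 1: Merge G(3) + C(9) = 12
Step 2: Merge (G+C)(12) + H(15) = 27
Step 3: Merge F(22) + E(24) = 46
Step 4: Merge ((G+C)+H)(27) + (F+E)(46) = 73
Read each symbol's code off the tree from the root (left child = 0, right child = 1).

Codes:
  E: 11 (length 2)
  C: 001 (length 3)
  H: 01 (length 2)
  F: 10 (length 2)
  G: 000 (length 3)
Average code length: 158/73 = 2.1644 bits/symbol


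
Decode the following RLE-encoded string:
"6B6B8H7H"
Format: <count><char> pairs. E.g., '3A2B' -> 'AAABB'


Expanding each <count><char> pair:
  6B -> 'BBBBBB'
  6B -> 'BBBBBB'
  8H -> 'HHHHHHHH'
  7H -> 'HHHHHHH'

Decoded = BBBBBBBBBBBBHHHHHHHHHHHHHHH


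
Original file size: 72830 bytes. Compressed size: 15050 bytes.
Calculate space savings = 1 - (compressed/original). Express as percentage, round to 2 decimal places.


ratio = compressed/original = 15050/72830 = 0.206646
savings = 1 - ratio = 1 - 0.206646 = 0.793354
as a percentage: 0.793354 * 100 = 79.34%

Space savings = 1 - 15050/72830 = 79.34%


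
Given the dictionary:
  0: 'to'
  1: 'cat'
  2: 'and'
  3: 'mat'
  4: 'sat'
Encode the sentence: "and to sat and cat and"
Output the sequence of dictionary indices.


Look up each word in the dictionary:
  'and' -> 2
  'to' -> 0
  'sat' -> 4
  'and' -> 2
  'cat' -> 1
  'and' -> 2

Encoded: [2, 0, 4, 2, 1, 2]


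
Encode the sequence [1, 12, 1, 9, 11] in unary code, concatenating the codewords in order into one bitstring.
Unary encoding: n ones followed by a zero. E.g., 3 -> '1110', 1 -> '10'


Encode each number as n ones followed by a terminating 0:
  1 -> 10 (2 bits)
  12 -> 1111111111110 (13 bits)
  1 -> 10 (2 bits)
  9 -> 1111111110 (10 bits)
  11 -> 111111111110 (12 bits)
Total length = 2 + 13 + 2 + 10 + 12 = 39 bits.

Unary([1, 12, 1, 9, 11]) = 101111111111110101111111110111111111110 (39 bits)


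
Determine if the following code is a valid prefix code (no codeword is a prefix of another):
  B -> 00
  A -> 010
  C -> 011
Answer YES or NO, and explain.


Checking each pair (does one codeword prefix another?):
  B='00' vs A='010': no prefix
  B='00' vs C='011': no prefix
  A='010' vs B='00': no prefix
  A='010' vs C='011': no prefix
  C='011' vs B='00': no prefix
  C='011' vs A='010': no prefix
No violation found over all pairs.

YES -- this is a valid prefix code. No codeword is a prefix of any other codeword.


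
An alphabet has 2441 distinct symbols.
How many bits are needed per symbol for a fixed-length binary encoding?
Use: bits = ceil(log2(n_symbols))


log2(2441) = 11.2533
Bracket: 2^11 = 2048 < 2441 <= 2^12 = 4096
So ceil(log2(2441)) = 12

bits = ceil(log2(2441)) = ceil(11.2533) = 12 bits


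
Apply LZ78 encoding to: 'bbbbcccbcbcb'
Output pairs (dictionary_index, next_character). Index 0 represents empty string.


LZ78 encoding steps:
Dictionary: {0: ''}
Step 1: w='' (idx 0), next='b' -> output (0, 'b'), add 'b' as idx 1
Step 2: w='b' (idx 1), next='b' -> output (1, 'b'), add 'bb' as idx 2
Step 3: w='b' (idx 1), next='c' -> output (1, 'c'), add 'bc' as idx 3
Step 4: w='' (idx 0), next='c' -> output (0, 'c'), add 'c' as idx 4
Step 5: w='c' (idx 4), next='b' -> output (4, 'b'), add 'cb' as idx 5
Step 6: w='cb' (idx 5), next='c' -> output (5, 'c'), add 'cbc' as idx 6
Step 7: w='b' (idx 1), end of input -> output (1, '')


Encoded: [(0, 'b'), (1, 'b'), (1, 'c'), (0, 'c'), (4, 'b'), (5, 'c'), (1, '')]


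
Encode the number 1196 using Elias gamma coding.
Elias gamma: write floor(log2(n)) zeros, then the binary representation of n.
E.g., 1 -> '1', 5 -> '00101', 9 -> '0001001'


num_bits = floor(log2(1196)) + 1 = 11
leading_zeros = num_bits - 1 = 10
binary(1196) = 10010101100

Elias gamma(1196) = '0000000000' + '10010101100' = 000000000010010101100 (21 bits)


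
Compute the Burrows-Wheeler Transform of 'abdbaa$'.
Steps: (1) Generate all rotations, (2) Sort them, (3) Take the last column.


Rotations (sorted):
  0: $abdbaa -> last char: a
  1: a$abdba -> last char: a
  2: aa$abdb -> last char: b
  3: abdbaa$ -> last char: $
  4: baa$abd -> last char: d
  5: bdbaa$a -> last char: a
  6: dbaa$ab -> last char: b


BWT = aab$dab


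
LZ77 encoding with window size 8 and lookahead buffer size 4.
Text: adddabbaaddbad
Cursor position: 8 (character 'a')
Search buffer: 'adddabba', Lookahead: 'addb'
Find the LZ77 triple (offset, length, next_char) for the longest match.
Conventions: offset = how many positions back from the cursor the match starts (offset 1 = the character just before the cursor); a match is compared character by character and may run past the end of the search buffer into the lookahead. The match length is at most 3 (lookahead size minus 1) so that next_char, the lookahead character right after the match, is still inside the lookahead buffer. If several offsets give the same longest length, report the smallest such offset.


Try each offset into the search buffer:
  offset=1 (pos 7, char 'a'): match length 1
  offset=2 (pos 6, char 'b'): match length 0
  offset=3 (pos 5, char 'b'): match length 0
  offset=4 (pos 4, char 'a'): match length 1
  offset=5 (pos 3, char 'd'): match length 0
  offset=6 (pos 2, char 'd'): match length 0
  offset=7 (pos 1, char 'd'): match length 0
  offset=8 (pos 0, char 'a'): match length 3
Longest match has length 3 at offset 8.
next_char = character at position 8 + 3 = 11 -> 'b'

Best match: offset=8, length=3 (matching 'add' starting at position 0)
LZ77 triple: (8, 3, 'b')


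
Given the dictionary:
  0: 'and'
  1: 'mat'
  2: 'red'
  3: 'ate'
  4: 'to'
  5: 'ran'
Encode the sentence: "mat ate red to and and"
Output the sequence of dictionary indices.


Look up each word in the dictionary:
  'mat' -> 1
  'ate' -> 3
  'red' -> 2
  'to' -> 4
  'and' -> 0
  'and' -> 0

Encoded: [1, 3, 2, 4, 0, 0]


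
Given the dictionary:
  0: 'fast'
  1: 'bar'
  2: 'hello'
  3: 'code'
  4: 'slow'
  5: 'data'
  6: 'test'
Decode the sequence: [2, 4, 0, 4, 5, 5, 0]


Look up each index in the dictionary:
  2 -> 'hello'
  4 -> 'slow'
  0 -> 'fast'
  4 -> 'slow'
  5 -> 'data'
  5 -> 'data'
  0 -> 'fast'

Decoded: "hello slow fast slow data data fast"


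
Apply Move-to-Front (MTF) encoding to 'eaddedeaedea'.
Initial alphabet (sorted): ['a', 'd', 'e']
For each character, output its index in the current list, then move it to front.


MTF encoding:
'e': index 2 in ['a', 'd', 'e'] -> ['e', 'a', 'd']
'a': index 1 in ['e', 'a', 'd'] -> ['a', 'e', 'd']
'd': index 2 in ['a', 'e', 'd'] -> ['d', 'a', 'e']
'd': index 0 in ['d', 'a', 'e'] -> ['d', 'a', 'e']
'e': index 2 in ['d', 'a', 'e'] -> ['e', 'd', 'a']
'd': index 1 in ['e', 'd', 'a'] -> ['d', 'e', 'a']
'e': index 1 in ['d', 'e', 'a'] -> ['e', 'd', 'a']
'a': index 2 in ['e', 'd', 'a'] -> ['a', 'e', 'd']
'e': index 1 in ['a', 'e', 'd'] -> ['e', 'a', 'd']
'd': index 2 in ['e', 'a', 'd'] -> ['d', 'e', 'a']
'e': index 1 in ['d', 'e', 'a'] -> ['e', 'd', 'a']
'a': index 2 in ['e', 'd', 'a'] -> ['a', 'e', 'd']


Output: [2, 1, 2, 0, 2, 1, 1, 2, 1, 2, 1, 2]


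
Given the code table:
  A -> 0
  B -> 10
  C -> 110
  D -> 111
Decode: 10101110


Decoding:
10 -> B
10 -> B
111 -> D
0 -> A


Result: BBDA


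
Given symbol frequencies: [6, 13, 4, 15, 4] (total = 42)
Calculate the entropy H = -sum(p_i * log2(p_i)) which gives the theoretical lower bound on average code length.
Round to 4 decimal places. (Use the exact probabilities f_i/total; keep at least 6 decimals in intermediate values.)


Per-symbol terms -p_i * log2(p_i) with p_i = f_i/42:
  p = 6/42 = 0.142857: log2(p) = -2.807355, -p*log2(p) = 0.401051
  p = 13/42 = 0.309524: log2(p) = -1.691878, -p*log2(p) = 0.523676
  p = 4/42 = 0.095238: log2(p) = -3.392317, -p*log2(p) = 0.323078
  p = 15/42 = 0.357143: log2(p) = -1.485427, -p*log2(p) = 0.530510
  p = 4/42 = 0.095238: log2(p) = -3.392317, -p*log2(p) = 0.323078
H = 0.401051 + 0.523676 + 0.323078 + 0.530510 + 0.323078 = 2.101393

H = 2.1014 bits/symbol


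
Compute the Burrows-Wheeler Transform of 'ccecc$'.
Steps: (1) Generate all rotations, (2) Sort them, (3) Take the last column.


Rotations (sorted):
  0: $ccecc -> last char: c
  1: c$ccec -> last char: c
  2: cc$cce -> last char: e
  3: ccecc$ -> last char: $
  4: cecc$c -> last char: c
  5: ecc$cc -> last char: c


BWT = cce$cc


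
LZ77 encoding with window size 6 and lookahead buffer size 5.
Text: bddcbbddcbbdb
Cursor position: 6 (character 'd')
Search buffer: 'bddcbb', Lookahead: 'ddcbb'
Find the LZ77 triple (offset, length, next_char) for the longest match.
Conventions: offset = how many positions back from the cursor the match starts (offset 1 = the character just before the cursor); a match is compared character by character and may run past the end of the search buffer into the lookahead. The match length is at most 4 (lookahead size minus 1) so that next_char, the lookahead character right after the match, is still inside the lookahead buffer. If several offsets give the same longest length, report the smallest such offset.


Try each offset into the search buffer:
  offset=1 (pos 5, char 'b'): match length 0
  offset=2 (pos 4, char 'b'): match length 0
  offset=3 (pos 3, char 'c'): match length 0
  offset=4 (pos 2, char 'd'): match length 1
  offset=5 (pos 1, char 'd'): match length 4
  offset=6 (pos 0, char 'b'): match length 0
Longest match has length 4 at offset 5.
next_char = character at position 6 + 4 = 10 -> 'b'

Best match: offset=5, length=4 (matching 'ddcb' starting at position 1)
LZ77 triple: (5, 4, 'b')


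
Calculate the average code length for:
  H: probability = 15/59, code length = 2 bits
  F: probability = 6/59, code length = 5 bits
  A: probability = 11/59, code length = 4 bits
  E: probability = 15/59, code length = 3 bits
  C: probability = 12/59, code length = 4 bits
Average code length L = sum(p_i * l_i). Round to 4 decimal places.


Weighted contributions p_i * l_i:
  H: (15/59) * 2 = 30/59
  F: (6/59) * 5 = 30/59
  A: (11/59) * 4 = 44/59
  E: (15/59) * 3 = 45/59
  C: (12/59) * 4 = 48/59
Sum = (30 + 30 + 44 + 45 + 48)/59 = 197/59

L = 197/59 = 3.3390 bits/symbol


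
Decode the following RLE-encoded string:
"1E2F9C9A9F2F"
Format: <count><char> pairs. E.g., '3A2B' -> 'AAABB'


Expanding each <count><char> pair:
  1E -> 'E'
  2F -> 'FF'
  9C -> 'CCCCCCCCC'
  9A -> 'AAAAAAAAA'
  9F -> 'FFFFFFFFF'
  2F -> 'FF'

Decoded = EFFCCCCCCCCCAAAAAAAAAFFFFFFFFFFF


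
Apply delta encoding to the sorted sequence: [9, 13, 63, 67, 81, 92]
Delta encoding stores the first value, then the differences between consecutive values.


First value: 9
Deltas:
  13 - 9 = 4
  63 - 13 = 50
  67 - 63 = 4
  81 - 67 = 14
  92 - 81 = 11


Delta encoded: [9, 4, 50, 4, 14, 11]


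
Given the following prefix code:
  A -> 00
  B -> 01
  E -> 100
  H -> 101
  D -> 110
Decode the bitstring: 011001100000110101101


Decoding step by step:
Bits 01 -> B
Bits 100 -> E
Bits 110 -> D
Bits 00 -> A
Bits 00 -> A
Bits 110 -> D
Bits 101 -> H
Bits 101 -> H


Decoded message: BEDAADHH


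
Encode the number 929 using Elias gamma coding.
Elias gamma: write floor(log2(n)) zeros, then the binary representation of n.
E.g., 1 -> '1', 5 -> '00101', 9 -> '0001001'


num_bits = floor(log2(929)) + 1 = 10
leading_zeros = num_bits - 1 = 9
binary(929) = 1110100001

Elias gamma(929) = '000000000' + '1110100001' = 0000000001110100001 (19 bits)


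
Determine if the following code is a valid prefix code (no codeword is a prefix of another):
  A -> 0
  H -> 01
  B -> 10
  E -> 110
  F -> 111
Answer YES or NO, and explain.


Checking each pair (does one codeword prefix another?):
  A='0' vs H='01': prefix -- VIOLATION

NO -- this is NOT a valid prefix code. A (0) is a prefix of H (01).


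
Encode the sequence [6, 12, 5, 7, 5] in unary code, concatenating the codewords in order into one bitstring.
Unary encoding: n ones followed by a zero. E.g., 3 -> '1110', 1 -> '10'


Encode each number as n ones followed by a terminating 0:
  6 -> 1111110 (7 bits)
  12 -> 1111111111110 (13 bits)
  5 -> 111110 (6 bits)
  7 -> 11111110 (8 bits)
  5 -> 111110 (6 bits)
Total length = 7 + 13 + 6 + 8 + 6 = 40 bits.

Unary([6, 12, 5, 7, 5]) = 1111110111111111111011111011111110111110 (40 bits)


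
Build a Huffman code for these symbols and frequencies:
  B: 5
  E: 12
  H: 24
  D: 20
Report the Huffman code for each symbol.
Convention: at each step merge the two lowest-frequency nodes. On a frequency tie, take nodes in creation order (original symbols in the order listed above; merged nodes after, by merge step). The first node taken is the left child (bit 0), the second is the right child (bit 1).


Huffman tree construction:
Step 1: Merge B(5) + E(12) = 17
Step 2: Merge (B+E)(17) + D(20) = 37
Step 3: Merge H(24) + ((B+E)+D)(37) = 61
Read each symbol's code off the tree from the root (left child = 0, right child = 1).

Codes:
  B: 100 (length 3)
  E: 101 (length 3)
  H: 0 (length 1)
  D: 11 (length 2)
Average code length: 115/61 = 1.8852 bits/symbol


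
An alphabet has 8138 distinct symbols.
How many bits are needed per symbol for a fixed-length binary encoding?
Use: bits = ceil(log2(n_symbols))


log2(8138) = 12.9905
Bracket: 2^12 = 4096 < 8138 <= 2^13 = 8192
So ceil(log2(8138)) = 13

bits = ceil(log2(8138)) = ceil(12.9905) = 13 bits


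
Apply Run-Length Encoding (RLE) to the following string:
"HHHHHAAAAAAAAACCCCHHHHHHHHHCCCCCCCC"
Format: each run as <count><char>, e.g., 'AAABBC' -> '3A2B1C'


Scanning runs left to right:
  i=0: run of 'H' x 5 -> '5H'
  i=5: run of 'A' x 9 -> '9A'
  i=14: run of 'C' x 4 -> '4C'
  i=18: run of 'H' x 9 -> '9H'
  i=27: run of 'C' x 8 -> '8C'

RLE = 5H9A4C9H8C


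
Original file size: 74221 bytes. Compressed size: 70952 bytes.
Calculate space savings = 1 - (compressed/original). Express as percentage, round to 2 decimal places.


ratio = compressed/original = 70952/74221 = 0.955956
savings = 1 - ratio = 1 - 0.955956 = 0.044044
as a percentage: 0.044044 * 100 = 4.4%

Space savings = 1 - 70952/74221 = 4.4%


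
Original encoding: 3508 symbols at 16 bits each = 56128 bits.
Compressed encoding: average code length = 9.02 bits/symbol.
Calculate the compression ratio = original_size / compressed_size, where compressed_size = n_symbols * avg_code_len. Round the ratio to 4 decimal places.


original_size = n_symbols * orig_bits = 3508 * 16 = 56128 bits
compressed_size = n_symbols * avg_code_len = 3508 * 9.02 = 31642.16 bits
ratio = original_size / compressed_size = 56128 / 31642.16 = 1.7738

Compression ratio = 1.7738


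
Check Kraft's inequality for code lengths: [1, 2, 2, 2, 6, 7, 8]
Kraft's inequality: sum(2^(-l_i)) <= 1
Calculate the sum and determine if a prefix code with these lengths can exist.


Sum = 2^(-1) + 2^(-2) + 2^(-2) + 2^(-2) + 2^(-6) + 2^(-7) + 2^(-8)
    = 0.5 + 0.25 + 0.25 + 0.25 + 0.015625 + 0.0078125 + 0.00390625
    = 327/256 = 1.27734375
Since 1.27734375 > 1, Kraft's inequality is NOT satisfied.
A prefix code with these lengths CANNOT exist.

Kraft sum = 1.27734375. Not satisfied.


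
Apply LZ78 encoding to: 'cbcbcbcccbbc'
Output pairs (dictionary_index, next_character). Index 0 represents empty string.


LZ78 encoding steps:
Dictionary: {0: ''}
Step 1: w='' (idx 0), next='c' -> output (0, 'c'), add 'c' as idx 1
Step 2: w='' (idx 0), next='b' -> output (0, 'b'), add 'b' as idx 2
Step 3: w='c' (idx 1), next='b' -> output (1, 'b'), add 'cb' as idx 3
Step 4: w='cb' (idx 3), next='c' -> output (3, 'c'), add 'cbc' as idx 4
Step 5: w='c' (idx 1), next='c' -> output (1, 'c'), add 'cc' as idx 5
Step 6: w='b' (idx 2), next='b' -> output (2, 'b'), add 'bb' as idx 6
Step 7: w='c' (idx 1), end of input -> output (1, '')


Encoded: [(0, 'c'), (0, 'b'), (1, 'b'), (3, 'c'), (1, 'c'), (2, 'b'), (1, '')]


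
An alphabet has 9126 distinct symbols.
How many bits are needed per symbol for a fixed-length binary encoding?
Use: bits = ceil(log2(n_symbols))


log2(9126) = 13.1558
Bracket: 2^13 = 8192 < 9126 <= 2^14 = 16384
So ceil(log2(9126)) = 14

bits = ceil(log2(9126)) = ceil(13.1558) = 14 bits


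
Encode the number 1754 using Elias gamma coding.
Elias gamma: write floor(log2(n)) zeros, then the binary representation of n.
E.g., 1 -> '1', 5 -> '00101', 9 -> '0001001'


num_bits = floor(log2(1754)) + 1 = 11
leading_zeros = num_bits - 1 = 10
binary(1754) = 11011011010

Elias gamma(1754) = '0000000000' + '11011011010' = 000000000011011011010 (21 bits)


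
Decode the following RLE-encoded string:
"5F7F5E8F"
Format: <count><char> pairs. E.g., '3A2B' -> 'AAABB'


Expanding each <count><char> pair:
  5F -> 'FFFFF'
  7F -> 'FFFFFFF'
  5E -> 'EEEEE'
  8F -> 'FFFFFFFF'

Decoded = FFFFFFFFFFFFEEEEEFFFFFFFF


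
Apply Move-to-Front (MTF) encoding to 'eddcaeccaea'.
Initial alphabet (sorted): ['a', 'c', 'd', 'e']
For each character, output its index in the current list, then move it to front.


MTF encoding:
'e': index 3 in ['a', 'c', 'd', 'e'] -> ['e', 'a', 'c', 'd']
'd': index 3 in ['e', 'a', 'c', 'd'] -> ['d', 'e', 'a', 'c']
'd': index 0 in ['d', 'e', 'a', 'c'] -> ['d', 'e', 'a', 'c']
'c': index 3 in ['d', 'e', 'a', 'c'] -> ['c', 'd', 'e', 'a']
'a': index 3 in ['c', 'd', 'e', 'a'] -> ['a', 'c', 'd', 'e']
'e': index 3 in ['a', 'c', 'd', 'e'] -> ['e', 'a', 'c', 'd']
'c': index 2 in ['e', 'a', 'c', 'd'] -> ['c', 'e', 'a', 'd']
'c': index 0 in ['c', 'e', 'a', 'd'] -> ['c', 'e', 'a', 'd']
'a': index 2 in ['c', 'e', 'a', 'd'] -> ['a', 'c', 'e', 'd']
'e': index 2 in ['a', 'c', 'e', 'd'] -> ['e', 'a', 'c', 'd']
'a': index 1 in ['e', 'a', 'c', 'd'] -> ['a', 'e', 'c', 'd']


Output: [3, 3, 0, 3, 3, 3, 2, 0, 2, 2, 1]


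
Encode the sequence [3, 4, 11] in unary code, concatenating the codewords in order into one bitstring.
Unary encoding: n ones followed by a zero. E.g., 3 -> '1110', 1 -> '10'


Encode each number as n ones followed by a terminating 0:
  3 -> 1110 (4 bits)
  4 -> 11110 (5 bits)
  11 -> 111111111110 (12 bits)
Total length = 4 + 5 + 12 = 21 bits.

Unary([3, 4, 11]) = 111011110111111111110 (21 bits)


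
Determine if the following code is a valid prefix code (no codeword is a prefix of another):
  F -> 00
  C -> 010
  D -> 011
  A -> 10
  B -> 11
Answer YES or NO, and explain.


Checking each pair (does one codeword prefix another?):
  F='00' vs C='010': no prefix
  F='00' vs D='011': no prefix
  F='00' vs A='10': no prefix
  F='00' vs B='11': no prefix
  C='010' vs F='00': no prefix
  C='010' vs D='011': no prefix
  C='010' vs A='10': no prefix
  C='010' vs B='11': no prefix
  D='011' vs F='00': no prefix
  D='011' vs C='010': no prefix
  D='011' vs A='10': no prefix
  D='011' vs B='11': no prefix
  A='10' vs F='00': no prefix
  A='10' vs C='010': no prefix
  A='10' vs D='011': no prefix
  A='10' vs B='11': no prefix
  B='11' vs F='00': no prefix
  B='11' vs C='010': no prefix
  B='11' vs D='011': no prefix
  B='11' vs A='10': no prefix
No violation found over all pairs.

YES -- this is a valid prefix code. No codeword is a prefix of any other codeword.
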